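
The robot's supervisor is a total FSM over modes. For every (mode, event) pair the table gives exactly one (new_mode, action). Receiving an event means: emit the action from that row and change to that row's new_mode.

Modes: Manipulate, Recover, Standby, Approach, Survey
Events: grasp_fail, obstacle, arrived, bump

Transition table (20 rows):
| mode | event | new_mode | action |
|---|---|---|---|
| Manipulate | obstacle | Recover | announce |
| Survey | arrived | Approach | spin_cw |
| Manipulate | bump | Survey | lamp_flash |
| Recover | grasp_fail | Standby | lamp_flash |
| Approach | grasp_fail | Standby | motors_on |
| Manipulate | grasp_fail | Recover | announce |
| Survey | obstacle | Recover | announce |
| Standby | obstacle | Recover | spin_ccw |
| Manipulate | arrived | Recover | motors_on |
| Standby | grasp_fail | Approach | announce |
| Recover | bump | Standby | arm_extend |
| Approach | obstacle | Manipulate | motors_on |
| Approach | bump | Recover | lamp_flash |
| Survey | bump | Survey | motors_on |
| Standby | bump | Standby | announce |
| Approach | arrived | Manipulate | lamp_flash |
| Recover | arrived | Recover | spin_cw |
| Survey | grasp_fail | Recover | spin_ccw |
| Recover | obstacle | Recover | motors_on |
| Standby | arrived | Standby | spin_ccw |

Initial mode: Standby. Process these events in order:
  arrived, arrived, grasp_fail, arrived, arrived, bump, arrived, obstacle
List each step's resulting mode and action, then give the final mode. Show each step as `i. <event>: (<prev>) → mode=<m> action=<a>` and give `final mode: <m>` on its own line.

final mode: Recover

1. arrived: (Standby) → mode=Standby action=spin_ccw
2. arrived: (Standby) → mode=Standby action=spin_ccw
3. grasp_fail: (Standby) → mode=Approach action=announce
4. arrived: (Approach) → mode=Manipulate action=lamp_flash
5. arrived: (Manipulate) → mode=Recover action=motors_on
6. bump: (Recover) → mode=Standby action=arm_extend
7. arrived: (Standby) → mode=Standby action=spin_ccw
8. obstacle: (Standby) → mode=Recover action=spin_ccw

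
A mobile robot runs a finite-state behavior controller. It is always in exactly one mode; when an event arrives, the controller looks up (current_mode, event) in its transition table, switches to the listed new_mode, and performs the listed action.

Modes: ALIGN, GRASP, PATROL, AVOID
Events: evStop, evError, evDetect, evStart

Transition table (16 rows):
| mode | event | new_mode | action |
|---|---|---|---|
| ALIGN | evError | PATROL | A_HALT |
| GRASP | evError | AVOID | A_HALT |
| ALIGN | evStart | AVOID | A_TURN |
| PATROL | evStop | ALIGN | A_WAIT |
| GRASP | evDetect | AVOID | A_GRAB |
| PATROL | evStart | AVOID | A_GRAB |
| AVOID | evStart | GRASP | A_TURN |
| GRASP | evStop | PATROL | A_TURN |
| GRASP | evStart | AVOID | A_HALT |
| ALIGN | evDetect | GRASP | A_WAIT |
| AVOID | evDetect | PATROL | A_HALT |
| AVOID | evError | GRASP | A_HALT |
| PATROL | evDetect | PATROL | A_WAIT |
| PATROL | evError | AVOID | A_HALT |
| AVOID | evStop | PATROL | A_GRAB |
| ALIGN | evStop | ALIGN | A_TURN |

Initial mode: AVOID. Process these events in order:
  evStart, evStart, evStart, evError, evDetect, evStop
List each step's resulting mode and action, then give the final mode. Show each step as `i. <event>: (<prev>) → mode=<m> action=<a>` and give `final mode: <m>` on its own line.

1. evStart: (AVOID) → mode=GRASP action=A_TURN
2. evStart: (GRASP) → mode=AVOID action=A_HALT
3. evStart: (AVOID) → mode=GRASP action=A_TURN
4. evError: (GRASP) → mode=AVOID action=A_HALT
5. evDetect: (AVOID) → mode=PATROL action=A_HALT
6. evStop: (PATROL) → mode=ALIGN action=A_WAIT

final mode: ALIGN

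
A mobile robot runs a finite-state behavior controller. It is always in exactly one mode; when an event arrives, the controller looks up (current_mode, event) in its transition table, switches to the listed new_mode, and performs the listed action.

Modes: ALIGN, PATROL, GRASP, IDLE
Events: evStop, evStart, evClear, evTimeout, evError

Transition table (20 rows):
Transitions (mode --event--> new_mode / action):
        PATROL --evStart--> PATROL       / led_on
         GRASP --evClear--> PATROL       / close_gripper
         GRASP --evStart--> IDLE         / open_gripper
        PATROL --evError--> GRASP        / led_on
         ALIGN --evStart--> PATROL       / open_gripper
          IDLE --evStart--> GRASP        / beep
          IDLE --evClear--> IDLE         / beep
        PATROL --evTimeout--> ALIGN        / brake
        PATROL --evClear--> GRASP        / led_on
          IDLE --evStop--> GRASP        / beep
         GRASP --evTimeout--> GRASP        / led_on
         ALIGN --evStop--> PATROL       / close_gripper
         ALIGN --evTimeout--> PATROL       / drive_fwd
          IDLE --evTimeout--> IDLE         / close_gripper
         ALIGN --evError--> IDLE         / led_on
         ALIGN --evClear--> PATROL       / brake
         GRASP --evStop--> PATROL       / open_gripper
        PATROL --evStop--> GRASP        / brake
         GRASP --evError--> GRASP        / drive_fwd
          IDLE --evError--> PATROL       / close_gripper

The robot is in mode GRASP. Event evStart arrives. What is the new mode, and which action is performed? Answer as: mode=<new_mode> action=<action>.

mode=IDLE action=open_gripper

current mode = GRASP; filter table to that mode:
  (GRASP, evClear) → (PATROL, close_gripper)
  (GRASP, evStart) → (IDLE, open_gripper)  ← event matches
  (GRASP, evTimeout) → (GRASP, led_on)
  (GRASP, evStop) → (PATROL, open_gripper)
  (GRASP, evError) → (GRASP, drive_fwd)
event = evStart selects (IDLE, open_gripper)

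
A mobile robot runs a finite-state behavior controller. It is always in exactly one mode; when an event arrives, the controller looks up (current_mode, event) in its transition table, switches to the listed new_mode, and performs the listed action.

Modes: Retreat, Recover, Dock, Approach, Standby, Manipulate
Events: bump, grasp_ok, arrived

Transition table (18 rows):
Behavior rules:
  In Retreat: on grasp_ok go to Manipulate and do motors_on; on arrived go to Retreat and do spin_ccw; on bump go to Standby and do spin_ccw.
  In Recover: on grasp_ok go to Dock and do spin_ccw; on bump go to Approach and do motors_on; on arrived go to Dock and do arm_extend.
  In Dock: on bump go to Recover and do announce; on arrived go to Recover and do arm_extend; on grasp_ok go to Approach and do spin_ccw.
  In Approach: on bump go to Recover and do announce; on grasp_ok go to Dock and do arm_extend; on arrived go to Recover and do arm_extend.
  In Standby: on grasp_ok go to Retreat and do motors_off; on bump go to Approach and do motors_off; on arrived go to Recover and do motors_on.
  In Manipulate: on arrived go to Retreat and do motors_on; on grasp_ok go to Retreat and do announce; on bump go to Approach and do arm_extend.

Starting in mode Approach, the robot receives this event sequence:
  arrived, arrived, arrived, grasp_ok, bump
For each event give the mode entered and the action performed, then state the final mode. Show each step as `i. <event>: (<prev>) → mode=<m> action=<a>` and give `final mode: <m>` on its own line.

final mode: Recover

1. arrived: (Approach) → mode=Recover action=arm_extend
2. arrived: (Recover) → mode=Dock action=arm_extend
3. arrived: (Dock) → mode=Recover action=arm_extend
4. grasp_ok: (Recover) → mode=Dock action=spin_ccw
5. bump: (Dock) → mode=Recover action=announce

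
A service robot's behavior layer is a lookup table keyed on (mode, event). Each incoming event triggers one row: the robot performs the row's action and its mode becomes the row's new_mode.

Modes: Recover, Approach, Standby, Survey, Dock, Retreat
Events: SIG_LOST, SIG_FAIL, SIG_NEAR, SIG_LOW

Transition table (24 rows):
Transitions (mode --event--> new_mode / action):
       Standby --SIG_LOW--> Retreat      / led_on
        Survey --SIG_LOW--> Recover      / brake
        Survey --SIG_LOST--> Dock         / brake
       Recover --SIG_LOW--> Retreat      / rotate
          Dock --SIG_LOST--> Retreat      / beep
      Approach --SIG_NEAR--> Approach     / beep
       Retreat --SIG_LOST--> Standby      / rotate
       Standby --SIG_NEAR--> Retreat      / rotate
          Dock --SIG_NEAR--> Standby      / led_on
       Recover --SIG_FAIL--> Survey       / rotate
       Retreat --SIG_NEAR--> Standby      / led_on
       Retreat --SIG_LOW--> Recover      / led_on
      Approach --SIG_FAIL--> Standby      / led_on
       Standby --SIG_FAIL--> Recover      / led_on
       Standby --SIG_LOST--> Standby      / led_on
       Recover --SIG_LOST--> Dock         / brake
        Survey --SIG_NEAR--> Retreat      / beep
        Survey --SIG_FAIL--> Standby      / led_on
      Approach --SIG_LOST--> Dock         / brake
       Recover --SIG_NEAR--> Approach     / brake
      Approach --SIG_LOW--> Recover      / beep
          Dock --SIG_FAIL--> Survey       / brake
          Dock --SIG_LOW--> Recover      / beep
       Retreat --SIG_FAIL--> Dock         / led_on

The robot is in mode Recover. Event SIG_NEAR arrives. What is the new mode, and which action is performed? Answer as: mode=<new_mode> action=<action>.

mode=Approach action=brake

current mode = Recover; filter table to that mode:
  (Recover, SIG_LOW) → (Retreat, rotate)
  (Recover, SIG_FAIL) → (Survey, rotate)
  (Recover, SIG_LOST) → (Dock, brake)
  (Recover, SIG_NEAR) → (Approach, brake)  ← event matches
event = SIG_NEAR selects (Approach, brake)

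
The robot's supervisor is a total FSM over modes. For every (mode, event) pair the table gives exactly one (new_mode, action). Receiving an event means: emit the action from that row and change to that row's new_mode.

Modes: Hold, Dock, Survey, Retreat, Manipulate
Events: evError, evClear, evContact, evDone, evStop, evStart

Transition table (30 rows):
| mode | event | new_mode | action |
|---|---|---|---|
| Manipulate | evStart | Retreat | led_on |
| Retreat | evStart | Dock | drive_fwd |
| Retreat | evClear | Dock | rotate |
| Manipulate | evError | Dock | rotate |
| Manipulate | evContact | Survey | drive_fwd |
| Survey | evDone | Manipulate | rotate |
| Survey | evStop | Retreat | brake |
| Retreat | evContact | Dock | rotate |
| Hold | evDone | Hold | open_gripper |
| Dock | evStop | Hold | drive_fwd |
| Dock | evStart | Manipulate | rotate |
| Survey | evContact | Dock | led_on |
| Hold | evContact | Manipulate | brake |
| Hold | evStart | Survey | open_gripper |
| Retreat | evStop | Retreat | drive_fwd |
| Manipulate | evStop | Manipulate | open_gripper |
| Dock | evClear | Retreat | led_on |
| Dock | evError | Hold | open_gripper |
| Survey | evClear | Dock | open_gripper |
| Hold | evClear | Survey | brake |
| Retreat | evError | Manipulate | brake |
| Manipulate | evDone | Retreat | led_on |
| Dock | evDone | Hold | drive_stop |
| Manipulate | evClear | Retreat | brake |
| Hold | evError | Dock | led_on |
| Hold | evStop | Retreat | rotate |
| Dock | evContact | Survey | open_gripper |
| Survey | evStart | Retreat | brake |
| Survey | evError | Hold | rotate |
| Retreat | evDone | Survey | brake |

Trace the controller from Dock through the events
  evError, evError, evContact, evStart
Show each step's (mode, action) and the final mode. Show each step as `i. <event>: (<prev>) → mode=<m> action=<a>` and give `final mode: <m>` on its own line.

final mode: Retreat

1. evError: (Dock) → mode=Hold action=open_gripper
2. evError: (Hold) → mode=Dock action=led_on
3. evContact: (Dock) → mode=Survey action=open_gripper
4. evStart: (Survey) → mode=Retreat action=brake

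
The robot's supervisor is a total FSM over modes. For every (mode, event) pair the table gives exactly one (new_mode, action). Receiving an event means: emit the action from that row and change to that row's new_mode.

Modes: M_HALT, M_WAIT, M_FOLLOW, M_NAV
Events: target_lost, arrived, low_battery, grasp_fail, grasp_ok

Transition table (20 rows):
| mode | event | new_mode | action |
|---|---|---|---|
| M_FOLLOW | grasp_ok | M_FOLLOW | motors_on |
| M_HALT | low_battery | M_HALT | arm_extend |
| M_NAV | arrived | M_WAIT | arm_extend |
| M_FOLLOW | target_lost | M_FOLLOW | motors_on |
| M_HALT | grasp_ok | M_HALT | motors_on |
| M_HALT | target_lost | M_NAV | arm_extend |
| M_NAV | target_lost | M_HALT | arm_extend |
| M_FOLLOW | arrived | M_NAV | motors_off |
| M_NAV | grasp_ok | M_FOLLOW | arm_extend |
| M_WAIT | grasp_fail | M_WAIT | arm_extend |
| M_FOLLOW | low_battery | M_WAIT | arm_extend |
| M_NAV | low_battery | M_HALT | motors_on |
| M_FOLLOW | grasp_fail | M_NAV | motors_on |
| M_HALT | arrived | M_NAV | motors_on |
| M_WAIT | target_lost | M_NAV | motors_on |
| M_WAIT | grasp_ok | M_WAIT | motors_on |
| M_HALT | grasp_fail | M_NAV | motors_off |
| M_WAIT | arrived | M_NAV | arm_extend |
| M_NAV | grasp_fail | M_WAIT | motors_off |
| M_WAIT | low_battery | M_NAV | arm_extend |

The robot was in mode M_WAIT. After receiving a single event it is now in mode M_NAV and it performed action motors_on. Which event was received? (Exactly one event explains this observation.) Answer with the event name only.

try target_lost: (M_WAIT, target_lost) → (M_NAV, motors_on)  ← matches
try arrived: (M_WAIT, arrived) → (M_NAV, arm_extend)
try low_battery: (M_WAIT, low_battery) → (M_NAV, arm_extend)
try grasp_fail: (M_WAIT, grasp_fail) → (M_WAIT, arm_extend)
try grasp_ok: (M_WAIT, grasp_ok) → (M_WAIT, motors_on)

target_lost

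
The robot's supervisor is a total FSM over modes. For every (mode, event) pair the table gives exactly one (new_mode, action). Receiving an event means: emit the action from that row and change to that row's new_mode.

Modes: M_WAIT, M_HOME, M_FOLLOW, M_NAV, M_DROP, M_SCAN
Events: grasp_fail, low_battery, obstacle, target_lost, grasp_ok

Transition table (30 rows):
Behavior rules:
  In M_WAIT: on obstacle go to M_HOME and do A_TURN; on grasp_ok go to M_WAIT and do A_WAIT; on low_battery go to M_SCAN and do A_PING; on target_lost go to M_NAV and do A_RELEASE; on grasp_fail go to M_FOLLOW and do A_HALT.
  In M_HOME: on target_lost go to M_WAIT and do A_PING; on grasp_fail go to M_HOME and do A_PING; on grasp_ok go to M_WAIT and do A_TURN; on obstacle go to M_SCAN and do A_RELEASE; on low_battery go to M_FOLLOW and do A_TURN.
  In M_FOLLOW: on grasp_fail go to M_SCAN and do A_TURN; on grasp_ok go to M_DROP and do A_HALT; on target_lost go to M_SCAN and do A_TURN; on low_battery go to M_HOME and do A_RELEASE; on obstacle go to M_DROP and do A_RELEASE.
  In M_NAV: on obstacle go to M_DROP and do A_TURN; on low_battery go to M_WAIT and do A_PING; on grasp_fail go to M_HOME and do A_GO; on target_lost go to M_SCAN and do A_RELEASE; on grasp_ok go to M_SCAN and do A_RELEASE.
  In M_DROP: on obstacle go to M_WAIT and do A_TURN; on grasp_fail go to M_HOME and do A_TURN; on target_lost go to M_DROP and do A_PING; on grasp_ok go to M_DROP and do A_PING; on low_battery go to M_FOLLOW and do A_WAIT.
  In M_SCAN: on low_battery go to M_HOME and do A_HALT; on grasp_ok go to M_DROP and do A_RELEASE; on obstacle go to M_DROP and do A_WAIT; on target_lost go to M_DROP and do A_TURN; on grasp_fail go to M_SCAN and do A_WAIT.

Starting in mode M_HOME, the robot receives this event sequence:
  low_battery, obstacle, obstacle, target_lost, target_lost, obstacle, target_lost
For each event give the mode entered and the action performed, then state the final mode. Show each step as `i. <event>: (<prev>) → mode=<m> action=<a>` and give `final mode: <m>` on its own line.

1. low_battery: (M_HOME) → mode=M_FOLLOW action=A_TURN
2. obstacle: (M_FOLLOW) → mode=M_DROP action=A_RELEASE
3. obstacle: (M_DROP) → mode=M_WAIT action=A_TURN
4. target_lost: (M_WAIT) → mode=M_NAV action=A_RELEASE
5. target_lost: (M_NAV) → mode=M_SCAN action=A_RELEASE
6. obstacle: (M_SCAN) → mode=M_DROP action=A_WAIT
7. target_lost: (M_DROP) → mode=M_DROP action=A_PING

final mode: M_DROP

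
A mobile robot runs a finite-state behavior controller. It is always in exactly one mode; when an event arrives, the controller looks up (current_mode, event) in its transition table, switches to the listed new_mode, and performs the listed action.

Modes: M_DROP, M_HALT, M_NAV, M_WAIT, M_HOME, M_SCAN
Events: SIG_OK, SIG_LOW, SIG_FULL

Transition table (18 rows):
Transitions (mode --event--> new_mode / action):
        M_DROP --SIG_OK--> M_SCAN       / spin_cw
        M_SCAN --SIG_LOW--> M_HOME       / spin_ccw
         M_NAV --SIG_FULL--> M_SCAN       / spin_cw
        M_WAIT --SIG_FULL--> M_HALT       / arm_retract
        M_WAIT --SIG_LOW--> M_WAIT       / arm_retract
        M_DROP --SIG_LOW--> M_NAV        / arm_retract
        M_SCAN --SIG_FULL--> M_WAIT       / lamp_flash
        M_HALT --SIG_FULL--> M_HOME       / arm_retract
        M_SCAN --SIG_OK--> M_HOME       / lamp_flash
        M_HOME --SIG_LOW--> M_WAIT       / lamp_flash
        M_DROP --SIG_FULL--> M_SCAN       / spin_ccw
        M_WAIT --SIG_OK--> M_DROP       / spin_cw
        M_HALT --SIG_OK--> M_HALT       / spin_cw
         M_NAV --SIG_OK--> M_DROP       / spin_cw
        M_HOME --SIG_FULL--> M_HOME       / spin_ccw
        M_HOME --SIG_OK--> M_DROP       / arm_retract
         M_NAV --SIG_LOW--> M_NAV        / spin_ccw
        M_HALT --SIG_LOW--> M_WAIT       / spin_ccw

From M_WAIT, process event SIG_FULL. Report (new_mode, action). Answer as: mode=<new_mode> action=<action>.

current mode = M_WAIT; filter table to that mode:
  (M_WAIT, SIG_FULL) → (M_HALT, arm_retract)  ← event matches
  (M_WAIT, SIG_LOW) → (M_WAIT, arm_retract)
  (M_WAIT, SIG_OK) → (M_DROP, spin_cw)
event = SIG_FULL selects (M_HALT, arm_retract)

mode=M_HALT action=arm_retract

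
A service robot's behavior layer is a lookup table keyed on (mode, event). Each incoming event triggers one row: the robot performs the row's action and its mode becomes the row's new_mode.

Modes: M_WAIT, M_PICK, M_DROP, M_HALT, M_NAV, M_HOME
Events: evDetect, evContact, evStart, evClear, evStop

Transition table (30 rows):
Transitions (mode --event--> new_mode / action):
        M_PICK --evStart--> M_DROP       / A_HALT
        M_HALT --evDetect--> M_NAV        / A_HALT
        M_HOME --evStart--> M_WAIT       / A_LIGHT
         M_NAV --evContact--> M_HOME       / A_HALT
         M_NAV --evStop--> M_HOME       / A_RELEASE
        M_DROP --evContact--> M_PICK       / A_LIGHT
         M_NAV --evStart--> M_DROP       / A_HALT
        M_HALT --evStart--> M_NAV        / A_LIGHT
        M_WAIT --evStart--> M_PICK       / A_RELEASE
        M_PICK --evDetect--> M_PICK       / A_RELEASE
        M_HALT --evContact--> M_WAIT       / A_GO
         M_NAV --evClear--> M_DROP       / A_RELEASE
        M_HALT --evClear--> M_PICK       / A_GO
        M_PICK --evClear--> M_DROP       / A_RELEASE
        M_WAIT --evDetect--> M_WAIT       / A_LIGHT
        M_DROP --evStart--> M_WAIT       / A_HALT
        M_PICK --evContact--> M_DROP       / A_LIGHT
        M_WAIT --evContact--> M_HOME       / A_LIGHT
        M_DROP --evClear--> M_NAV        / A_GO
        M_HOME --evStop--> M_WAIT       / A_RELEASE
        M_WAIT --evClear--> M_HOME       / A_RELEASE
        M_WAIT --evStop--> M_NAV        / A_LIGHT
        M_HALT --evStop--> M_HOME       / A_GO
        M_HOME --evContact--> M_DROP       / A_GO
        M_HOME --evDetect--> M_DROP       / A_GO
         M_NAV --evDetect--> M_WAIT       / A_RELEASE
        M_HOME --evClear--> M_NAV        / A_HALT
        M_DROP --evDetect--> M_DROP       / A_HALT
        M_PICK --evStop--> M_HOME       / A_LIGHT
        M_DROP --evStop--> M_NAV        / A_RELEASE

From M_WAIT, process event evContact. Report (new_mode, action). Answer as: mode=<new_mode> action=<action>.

current mode = M_WAIT; filter table to that mode:
  (M_WAIT, evStart) → (M_PICK, A_RELEASE)
  (M_WAIT, evDetect) → (M_WAIT, A_LIGHT)
  (M_WAIT, evContact) → (M_HOME, A_LIGHT)  ← event matches
  (M_WAIT, evClear) → (M_HOME, A_RELEASE)
  (M_WAIT, evStop) → (M_NAV, A_LIGHT)
event = evContact selects (M_HOME, A_LIGHT)

mode=M_HOME action=A_LIGHT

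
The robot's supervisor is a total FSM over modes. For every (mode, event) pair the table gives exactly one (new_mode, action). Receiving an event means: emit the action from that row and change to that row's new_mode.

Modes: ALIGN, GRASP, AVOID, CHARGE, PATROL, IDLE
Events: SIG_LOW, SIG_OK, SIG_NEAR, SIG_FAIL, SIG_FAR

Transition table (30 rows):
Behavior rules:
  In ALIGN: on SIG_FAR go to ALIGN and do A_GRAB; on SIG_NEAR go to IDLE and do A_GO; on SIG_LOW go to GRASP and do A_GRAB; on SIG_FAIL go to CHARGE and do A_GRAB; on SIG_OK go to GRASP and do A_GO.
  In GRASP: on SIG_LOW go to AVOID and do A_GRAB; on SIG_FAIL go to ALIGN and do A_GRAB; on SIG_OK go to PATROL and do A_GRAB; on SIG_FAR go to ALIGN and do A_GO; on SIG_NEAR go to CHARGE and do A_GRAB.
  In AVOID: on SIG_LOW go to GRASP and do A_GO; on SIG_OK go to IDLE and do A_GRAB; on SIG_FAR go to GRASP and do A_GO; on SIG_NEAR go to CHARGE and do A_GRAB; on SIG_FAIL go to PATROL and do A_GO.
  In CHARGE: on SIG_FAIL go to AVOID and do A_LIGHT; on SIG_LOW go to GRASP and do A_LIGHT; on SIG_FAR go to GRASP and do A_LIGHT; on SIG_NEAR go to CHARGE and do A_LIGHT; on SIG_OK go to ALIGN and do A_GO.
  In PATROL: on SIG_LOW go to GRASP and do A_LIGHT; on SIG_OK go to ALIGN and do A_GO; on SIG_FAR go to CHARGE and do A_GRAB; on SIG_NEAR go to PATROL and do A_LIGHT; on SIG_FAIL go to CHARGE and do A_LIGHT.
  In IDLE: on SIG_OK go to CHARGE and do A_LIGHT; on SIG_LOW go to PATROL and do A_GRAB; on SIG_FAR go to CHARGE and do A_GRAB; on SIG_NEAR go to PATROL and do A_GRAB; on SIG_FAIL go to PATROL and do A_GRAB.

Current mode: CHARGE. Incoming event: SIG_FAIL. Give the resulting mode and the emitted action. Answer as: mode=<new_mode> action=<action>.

current mode = CHARGE; filter table to that mode:
  (CHARGE, SIG_FAIL) → (AVOID, A_LIGHT)  ← event matches
  (CHARGE, SIG_LOW) → (GRASP, A_LIGHT)
  (CHARGE, SIG_FAR) → (GRASP, A_LIGHT)
  (CHARGE, SIG_NEAR) → (CHARGE, A_LIGHT)
  (CHARGE, SIG_OK) → (ALIGN, A_GO)
event = SIG_FAIL selects (AVOID, A_LIGHT)

mode=AVOID action=A_LIGHT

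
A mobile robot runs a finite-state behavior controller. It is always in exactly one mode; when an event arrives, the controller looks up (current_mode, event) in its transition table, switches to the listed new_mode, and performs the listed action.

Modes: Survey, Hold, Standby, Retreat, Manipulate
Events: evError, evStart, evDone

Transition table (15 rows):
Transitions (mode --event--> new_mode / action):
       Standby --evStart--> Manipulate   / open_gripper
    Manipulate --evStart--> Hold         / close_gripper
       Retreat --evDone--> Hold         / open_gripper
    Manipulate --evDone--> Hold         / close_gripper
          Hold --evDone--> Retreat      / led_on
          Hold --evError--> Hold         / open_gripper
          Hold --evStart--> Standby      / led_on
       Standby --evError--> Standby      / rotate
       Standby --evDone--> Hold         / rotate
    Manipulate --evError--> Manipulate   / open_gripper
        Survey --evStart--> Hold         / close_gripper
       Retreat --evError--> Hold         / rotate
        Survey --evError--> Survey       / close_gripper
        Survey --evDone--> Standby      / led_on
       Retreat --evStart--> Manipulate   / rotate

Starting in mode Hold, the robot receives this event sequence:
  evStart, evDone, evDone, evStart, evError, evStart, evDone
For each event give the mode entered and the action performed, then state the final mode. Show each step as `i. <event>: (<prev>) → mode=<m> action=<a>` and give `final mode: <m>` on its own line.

1. evStart: (Hold) → mode=Standby action=led_on
2. evDone: (Standby) → mode=Hold action=rotate
3. evDone: (Hold) → mode=Retreat action=led_on
4. evStart: (Retreat) → mode=Manipulate action=rotate
5. evError: (Manipulate) → mode=Manipulate action=open_gripper
6. evStart: (Manipulate) → mode=Hold action=close_gripper
7. evDone: (Hold) → mode=Retreat action=led_on

final mode: Retreat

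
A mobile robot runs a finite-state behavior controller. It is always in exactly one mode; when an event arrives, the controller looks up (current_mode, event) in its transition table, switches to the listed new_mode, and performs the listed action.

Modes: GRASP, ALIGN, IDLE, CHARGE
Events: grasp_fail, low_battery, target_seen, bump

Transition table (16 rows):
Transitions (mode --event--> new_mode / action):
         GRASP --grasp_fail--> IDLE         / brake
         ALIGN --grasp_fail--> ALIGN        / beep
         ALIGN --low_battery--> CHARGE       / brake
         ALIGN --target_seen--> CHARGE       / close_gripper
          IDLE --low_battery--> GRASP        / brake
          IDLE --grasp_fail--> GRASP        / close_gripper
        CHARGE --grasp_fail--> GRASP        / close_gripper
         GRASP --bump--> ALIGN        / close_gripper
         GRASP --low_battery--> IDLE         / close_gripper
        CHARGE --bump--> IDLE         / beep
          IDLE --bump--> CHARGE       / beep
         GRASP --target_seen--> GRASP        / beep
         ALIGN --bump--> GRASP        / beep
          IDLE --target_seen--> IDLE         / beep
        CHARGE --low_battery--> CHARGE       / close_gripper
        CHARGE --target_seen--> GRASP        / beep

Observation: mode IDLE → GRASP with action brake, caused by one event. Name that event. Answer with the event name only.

try grasp_fail: (IDLE, grasp_fail) → (GRASP, close_gripper)
try low_battery: (IDLE, low_battery) → (GRASP, brake)  ← matches
try target_seen: (IDLE, target_seen) → (IDLE, beep)
try bump: (IDLE, bump) → (CHARGE, beep)

low_battery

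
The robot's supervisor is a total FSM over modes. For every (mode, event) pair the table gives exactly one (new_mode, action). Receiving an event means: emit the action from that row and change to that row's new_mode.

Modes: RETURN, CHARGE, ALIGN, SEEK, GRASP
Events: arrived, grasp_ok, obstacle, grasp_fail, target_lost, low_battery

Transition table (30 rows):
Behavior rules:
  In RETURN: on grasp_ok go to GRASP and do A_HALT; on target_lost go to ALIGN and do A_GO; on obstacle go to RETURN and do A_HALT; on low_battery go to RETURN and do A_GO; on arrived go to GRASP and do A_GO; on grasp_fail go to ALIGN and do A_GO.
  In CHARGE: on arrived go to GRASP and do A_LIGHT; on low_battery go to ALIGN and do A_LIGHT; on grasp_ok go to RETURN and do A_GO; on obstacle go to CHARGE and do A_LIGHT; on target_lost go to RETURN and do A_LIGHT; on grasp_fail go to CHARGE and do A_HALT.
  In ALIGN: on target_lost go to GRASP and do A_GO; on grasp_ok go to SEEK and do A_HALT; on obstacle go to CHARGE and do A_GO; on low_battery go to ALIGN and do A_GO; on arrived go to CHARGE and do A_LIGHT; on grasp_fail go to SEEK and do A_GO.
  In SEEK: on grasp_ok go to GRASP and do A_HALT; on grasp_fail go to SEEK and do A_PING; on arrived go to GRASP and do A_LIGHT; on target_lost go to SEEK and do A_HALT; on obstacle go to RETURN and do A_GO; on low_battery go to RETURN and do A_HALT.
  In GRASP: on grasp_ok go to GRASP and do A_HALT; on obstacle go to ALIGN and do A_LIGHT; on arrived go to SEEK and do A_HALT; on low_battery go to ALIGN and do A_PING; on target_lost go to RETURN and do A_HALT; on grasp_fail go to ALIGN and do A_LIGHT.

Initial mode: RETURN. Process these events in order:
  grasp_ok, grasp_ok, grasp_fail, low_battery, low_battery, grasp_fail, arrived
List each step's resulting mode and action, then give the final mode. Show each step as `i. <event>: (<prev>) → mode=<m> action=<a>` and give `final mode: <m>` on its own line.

1. grasp_ok: (RETURN) → mode=GRASP action=A_HALT
2. grasp_ok: (GRASP) → mode=GRASP action=A_HALT
3. grasp_fail: (GRASP) → mode=ALIGN action=A_LIGHT
4. low_battery: (ALIGN) → mode=ALIGN action=A_GO
5. low_battery: (ALIGN) → mode=ALIGN action=A_GO
6. grasp_fail: (ALIGN) → mode=SEEK action=A_GO
7. arrived: (SEEK) → mode=GRASP action=A_LIGHT

final mode: GRASP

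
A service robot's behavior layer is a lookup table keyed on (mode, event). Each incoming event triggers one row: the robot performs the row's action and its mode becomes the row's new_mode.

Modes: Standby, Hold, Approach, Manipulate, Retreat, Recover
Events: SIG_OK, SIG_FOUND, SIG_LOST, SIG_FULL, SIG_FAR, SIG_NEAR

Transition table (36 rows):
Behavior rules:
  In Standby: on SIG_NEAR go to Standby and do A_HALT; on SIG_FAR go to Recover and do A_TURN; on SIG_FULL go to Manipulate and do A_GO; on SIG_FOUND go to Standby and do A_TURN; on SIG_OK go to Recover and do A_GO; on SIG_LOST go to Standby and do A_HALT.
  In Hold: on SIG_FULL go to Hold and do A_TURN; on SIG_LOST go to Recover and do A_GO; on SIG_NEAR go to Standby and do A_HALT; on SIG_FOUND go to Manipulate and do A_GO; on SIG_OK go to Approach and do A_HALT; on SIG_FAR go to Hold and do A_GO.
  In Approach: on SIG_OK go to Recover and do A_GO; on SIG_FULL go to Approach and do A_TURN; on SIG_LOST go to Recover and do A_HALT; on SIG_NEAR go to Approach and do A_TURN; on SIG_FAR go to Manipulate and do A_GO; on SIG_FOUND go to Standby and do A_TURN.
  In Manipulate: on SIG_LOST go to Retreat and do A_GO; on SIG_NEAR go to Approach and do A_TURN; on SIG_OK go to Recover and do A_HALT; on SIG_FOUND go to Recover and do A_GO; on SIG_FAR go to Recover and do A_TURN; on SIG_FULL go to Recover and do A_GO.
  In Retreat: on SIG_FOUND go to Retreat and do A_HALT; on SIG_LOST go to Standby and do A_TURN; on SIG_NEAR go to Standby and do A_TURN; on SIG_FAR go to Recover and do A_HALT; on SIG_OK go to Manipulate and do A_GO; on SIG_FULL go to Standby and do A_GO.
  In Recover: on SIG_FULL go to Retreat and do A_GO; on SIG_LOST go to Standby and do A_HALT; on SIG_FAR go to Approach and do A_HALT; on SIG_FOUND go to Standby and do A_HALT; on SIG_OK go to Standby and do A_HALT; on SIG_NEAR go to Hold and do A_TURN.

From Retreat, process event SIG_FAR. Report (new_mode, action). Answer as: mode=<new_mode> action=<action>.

mode=Recover action=A_HALT

current mode = Retreat; filter table to that mode:
  (Retreat, SIG_FOUND) → (Retreat, A_HALT)
  (Retreat, SIG_LOST) → (Standby, A_TURN)
  (Retreat, SIG_NEAR) → (Standby, A_TURN)
  (Retreat, SIG_FAR) → (Recover, A_HALT)  ← event matches
  (Retreat, SIG_OK) → (Manipulate, A_GO)
  (Retreat, SIG_FULL) → (Standby, A_GO)
event = SIG_FAR selects (Recover, A_HALT)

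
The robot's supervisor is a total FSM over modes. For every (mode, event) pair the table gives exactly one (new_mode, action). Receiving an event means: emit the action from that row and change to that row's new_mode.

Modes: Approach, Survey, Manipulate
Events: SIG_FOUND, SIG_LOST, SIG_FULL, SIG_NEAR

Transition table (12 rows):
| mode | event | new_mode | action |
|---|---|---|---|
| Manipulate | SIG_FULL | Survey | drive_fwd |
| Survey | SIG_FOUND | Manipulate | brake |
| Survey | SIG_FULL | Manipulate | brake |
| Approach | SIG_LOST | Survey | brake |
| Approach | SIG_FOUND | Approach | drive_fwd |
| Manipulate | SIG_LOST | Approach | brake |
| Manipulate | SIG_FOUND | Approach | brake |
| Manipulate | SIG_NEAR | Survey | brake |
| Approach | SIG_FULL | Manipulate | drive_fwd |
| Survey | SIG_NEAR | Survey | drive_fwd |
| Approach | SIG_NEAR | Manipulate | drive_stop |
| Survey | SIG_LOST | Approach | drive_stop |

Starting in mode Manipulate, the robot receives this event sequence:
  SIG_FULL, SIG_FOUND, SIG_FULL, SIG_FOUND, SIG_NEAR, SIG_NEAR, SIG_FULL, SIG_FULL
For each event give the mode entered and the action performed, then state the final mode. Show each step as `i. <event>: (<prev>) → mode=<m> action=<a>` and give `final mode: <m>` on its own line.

final mode: Survey

1. SIG_FULL: (Manipulate) → mode=Survey action=drive_fwd
2. SIG_FOUND: (Survey) → mode=Manipulate action=brake
3. SIG_FULL: (Manipulate) → mode=Survey action=drive_fwd
4. SIG_FOUND: (Survey) → mode=Manipulate action=brake
5. SIG_NEAR: (Manipulate) → mode=Survey action=brake
6. SIG_NEAR: (Survey) → mode=Survey action=drive_fwd
7. SIG_FULL: (Survey) → mode=Manipulate action=brake
8. SIG_FULL: (Manipulate) → mode=Survey action=drive_fwd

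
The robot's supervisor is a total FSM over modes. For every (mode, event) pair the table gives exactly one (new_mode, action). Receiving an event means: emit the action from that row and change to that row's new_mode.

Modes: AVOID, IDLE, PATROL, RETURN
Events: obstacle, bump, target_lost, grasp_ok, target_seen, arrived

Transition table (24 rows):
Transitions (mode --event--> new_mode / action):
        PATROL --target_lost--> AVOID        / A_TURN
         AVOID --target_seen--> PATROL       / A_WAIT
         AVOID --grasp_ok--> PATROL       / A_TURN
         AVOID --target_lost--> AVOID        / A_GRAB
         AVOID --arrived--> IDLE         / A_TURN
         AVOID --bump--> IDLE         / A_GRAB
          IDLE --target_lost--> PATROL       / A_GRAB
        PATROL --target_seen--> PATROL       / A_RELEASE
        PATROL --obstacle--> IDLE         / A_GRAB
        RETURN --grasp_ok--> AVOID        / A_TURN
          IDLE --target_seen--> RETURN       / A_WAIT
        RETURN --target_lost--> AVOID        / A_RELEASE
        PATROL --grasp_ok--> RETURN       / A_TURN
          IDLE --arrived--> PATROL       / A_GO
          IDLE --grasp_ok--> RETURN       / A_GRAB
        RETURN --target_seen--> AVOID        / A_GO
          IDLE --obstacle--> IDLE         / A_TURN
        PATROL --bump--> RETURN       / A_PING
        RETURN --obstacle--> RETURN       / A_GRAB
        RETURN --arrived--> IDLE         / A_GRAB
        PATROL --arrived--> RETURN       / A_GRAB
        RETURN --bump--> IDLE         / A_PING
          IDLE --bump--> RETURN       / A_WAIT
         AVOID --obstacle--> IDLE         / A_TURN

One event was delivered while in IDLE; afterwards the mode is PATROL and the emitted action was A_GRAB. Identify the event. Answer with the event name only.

target_lost

try obstacle: (IDLE, obstacle) → (IDLE, A_TURN)
try bump: (IDLE, bump) → (RETURN, A_WAIT)
try target_lost: (IDLE, target_lost) → (PATROL, A_GRAB)  ← matches
try grasp_ok: (IDLE, grasp_ok) → (RETURN, A_GRAB)
try target_seen: (IDLE, target_seen) → (RETURN, A_WAIT)
try arrived: (IDLE, arrived) → (PATROL, A_GO)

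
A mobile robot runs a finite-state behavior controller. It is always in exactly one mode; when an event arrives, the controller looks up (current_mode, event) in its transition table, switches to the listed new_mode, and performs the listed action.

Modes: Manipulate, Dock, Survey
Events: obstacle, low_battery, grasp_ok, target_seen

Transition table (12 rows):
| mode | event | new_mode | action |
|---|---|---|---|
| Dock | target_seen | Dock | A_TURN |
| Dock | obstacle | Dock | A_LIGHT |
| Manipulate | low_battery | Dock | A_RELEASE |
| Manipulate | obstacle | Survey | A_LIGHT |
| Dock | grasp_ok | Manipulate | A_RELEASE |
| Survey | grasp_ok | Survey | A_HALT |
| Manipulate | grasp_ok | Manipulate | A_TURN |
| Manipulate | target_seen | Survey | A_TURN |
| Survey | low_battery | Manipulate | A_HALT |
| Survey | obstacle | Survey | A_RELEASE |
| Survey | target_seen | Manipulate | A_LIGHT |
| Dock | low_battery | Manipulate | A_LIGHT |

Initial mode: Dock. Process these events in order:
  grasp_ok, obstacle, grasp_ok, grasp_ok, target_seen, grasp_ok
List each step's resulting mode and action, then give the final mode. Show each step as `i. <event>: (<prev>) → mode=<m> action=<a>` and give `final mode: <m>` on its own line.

final mode: Manipulate

1. grasp_ok: (Dock) → mode=Manipulate action=A_RELEASE
2. obstacle: (Manipulate) → mode=Survey action=A_LIGHT
3. grasp_ok: (Survey) → mode=Survey action=A_HALT
4. grasp_ok: (Survey) → mode=Survey action=A_HALT
5. target_seen: (Survey) → mode=Manipulate action=A_LIGHT
6. grasp_ok: (Manipulate) → mode=Manipulate action=A_TURN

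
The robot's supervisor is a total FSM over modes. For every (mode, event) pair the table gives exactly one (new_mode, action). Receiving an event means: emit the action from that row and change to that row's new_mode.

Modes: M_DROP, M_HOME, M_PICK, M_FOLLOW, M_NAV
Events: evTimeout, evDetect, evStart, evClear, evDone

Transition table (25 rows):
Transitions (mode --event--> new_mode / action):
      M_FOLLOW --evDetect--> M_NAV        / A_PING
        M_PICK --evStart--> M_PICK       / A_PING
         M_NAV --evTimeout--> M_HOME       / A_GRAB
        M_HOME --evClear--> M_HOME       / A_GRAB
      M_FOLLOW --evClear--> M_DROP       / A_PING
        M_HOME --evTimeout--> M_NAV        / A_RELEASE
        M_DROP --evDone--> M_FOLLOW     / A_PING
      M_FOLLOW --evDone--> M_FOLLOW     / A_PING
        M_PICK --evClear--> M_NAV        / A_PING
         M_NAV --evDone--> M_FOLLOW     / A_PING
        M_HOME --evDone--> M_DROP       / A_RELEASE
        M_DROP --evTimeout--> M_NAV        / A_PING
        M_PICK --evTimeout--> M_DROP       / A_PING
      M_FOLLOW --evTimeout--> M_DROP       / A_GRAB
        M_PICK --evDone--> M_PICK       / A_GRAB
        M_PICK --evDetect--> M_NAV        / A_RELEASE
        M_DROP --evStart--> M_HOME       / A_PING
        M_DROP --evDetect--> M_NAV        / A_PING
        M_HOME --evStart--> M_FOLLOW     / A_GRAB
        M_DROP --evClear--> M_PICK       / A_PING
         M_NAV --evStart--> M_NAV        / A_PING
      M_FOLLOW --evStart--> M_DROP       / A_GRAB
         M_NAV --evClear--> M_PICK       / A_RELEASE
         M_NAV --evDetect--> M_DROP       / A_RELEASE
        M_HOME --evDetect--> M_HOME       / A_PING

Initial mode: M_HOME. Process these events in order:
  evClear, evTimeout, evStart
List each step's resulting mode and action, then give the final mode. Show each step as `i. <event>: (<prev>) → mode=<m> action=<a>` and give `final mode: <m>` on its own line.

1. evClear: (M_HOME) → mode=M_HOME action=A_GRAB
2. evTimeout: (M_HOME) → mode=M_NAV action=A_RELEASE
3. evStart: (M_NAV) → mode=M_NAV action=A_PING

final mode: M_NAV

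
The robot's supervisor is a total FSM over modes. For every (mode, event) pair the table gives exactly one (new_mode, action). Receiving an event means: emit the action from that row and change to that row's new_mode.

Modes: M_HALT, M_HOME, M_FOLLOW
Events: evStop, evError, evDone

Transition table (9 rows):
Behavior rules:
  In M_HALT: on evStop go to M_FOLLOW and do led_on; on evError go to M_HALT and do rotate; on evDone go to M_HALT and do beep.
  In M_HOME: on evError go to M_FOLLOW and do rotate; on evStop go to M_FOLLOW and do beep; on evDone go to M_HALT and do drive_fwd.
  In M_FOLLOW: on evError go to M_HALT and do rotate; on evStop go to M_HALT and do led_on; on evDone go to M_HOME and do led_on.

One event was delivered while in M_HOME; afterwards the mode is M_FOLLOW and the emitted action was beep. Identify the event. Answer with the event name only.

try evStop: (M_HOME, evStop) → (M_FOLLOW, beep)  ← matches
try evError: (M_HOME, evError) → (M_FOLLOW, rotate)
try evDone: (M_HOME, evDone) → (M_HALT, drive_fwd)

evStop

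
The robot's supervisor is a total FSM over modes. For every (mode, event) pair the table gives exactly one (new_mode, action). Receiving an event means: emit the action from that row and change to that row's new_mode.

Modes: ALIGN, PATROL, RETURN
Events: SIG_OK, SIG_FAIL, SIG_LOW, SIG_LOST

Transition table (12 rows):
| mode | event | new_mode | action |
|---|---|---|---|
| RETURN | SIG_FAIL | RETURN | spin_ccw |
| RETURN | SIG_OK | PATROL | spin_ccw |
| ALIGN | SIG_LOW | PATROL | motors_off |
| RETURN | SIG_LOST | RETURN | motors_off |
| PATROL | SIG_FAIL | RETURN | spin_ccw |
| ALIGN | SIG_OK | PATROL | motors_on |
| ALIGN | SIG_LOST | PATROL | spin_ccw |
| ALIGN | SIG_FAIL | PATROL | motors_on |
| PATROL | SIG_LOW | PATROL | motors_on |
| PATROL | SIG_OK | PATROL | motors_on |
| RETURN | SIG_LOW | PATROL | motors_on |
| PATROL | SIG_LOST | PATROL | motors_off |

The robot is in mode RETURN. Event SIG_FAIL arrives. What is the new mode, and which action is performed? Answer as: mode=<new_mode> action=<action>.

mode=RETURN action=spin_ccw

current mode = RETURN; filter table to that mode:
  (RETURN, SIG_FAIL) → (RETURN, spin_ccw)  ← event matches
  (RETURN, SIG_OK) → (PATROL, spin_ccw)
  (RETURN, SIG_LOST) → (RETURN, motors_off)
  (RETURN, SIG_LOW) → (PATROL, motors_on)
event = SIG_FAIL selects (RETURN, spin_ccw)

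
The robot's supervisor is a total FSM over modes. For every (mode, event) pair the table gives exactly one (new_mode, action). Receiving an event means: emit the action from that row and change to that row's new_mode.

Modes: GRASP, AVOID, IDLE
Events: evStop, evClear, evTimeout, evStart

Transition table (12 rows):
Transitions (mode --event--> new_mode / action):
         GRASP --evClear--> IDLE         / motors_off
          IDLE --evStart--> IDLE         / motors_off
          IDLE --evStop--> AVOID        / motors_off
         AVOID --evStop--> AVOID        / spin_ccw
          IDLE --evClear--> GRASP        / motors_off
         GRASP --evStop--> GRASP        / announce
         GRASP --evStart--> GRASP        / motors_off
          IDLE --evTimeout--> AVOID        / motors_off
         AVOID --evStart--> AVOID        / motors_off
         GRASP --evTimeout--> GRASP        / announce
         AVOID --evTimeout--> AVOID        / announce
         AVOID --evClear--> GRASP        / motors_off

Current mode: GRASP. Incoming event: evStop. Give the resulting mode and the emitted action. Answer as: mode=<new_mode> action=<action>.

current mode = GRASP; filter table to that mode:
  (GRASP, evClear) → (IDLE, motors_off)
  (GRASP, evStop) → (GRASP, announce)  ← event matches
  (GRASP, evStart) → (GRASP, motors_off)
  (GRASP, evTimeout) → (GRASP, announce)
event = evStop selects (GRASP, announce)

mode=GRASP action=announce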